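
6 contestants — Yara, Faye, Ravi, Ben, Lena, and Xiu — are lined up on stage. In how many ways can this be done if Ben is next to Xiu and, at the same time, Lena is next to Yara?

96

Treat {Ben,Xiu} as one block (2 orders) and {Lena,Yara} as another (2 orders).
That leaves 4 units to arrange: 2 × 2 × 4! = 4 × 24 = 96.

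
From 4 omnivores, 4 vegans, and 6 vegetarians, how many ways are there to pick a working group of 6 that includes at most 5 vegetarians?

3002

Split by how many vegetarians are chosen (0 through 5).
Sum: C(6,0)·C(8,6) + C(6,1)·C(8,5) + C(6,2)·C(8,4) + C(6,3)·C(8,3) + C(6,4)·C(8,2) + C(6,5)·C(8,1) = 28 + 336 + 1050 + 1120 + 420 + 48 = 3002.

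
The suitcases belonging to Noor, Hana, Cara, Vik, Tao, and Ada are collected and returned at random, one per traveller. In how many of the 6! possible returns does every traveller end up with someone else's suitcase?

Count assignments avoiding every fixed point. For any j of the 6 travellers fixed to their own suitcase, the other 6−j can be arranged in (6−j)! ways.
By inclusion–exclusion this is Σ_{j=0}^{6} (−1)^j C(6,j)·(6−j)!.
Computing: 720 − 720 + 360 − 120 + 30 − 6 + 1 = 265.

265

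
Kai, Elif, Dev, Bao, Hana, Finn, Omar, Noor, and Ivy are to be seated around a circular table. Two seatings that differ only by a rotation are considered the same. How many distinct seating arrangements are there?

40320

Fix one person's seat to break rotational symmetry; the remaining 8 people can be arranged in (8)! = 40320 ways.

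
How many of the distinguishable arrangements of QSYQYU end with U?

30

Fix U in the last position and arrange the remaining 5 letters.
Those 5 letters have Q appearing twice and Y appearing twice, giving (5)!/(2!·2!) = 30.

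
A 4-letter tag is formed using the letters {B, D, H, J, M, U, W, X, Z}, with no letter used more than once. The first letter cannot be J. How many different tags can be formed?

2688

The first letter has 9−1 = 8 choices (anything except J).
The remaining 3 letters are filled from the other 8 symbols without repetition: 8 × 7 × 6 = 336.
Total: 8 × 336 = 2688.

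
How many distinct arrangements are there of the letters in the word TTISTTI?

The 7 letters of TTISTTI have repeats: I appearing twice and T appearing 4 times.
So there are 7! / (4!·2!) = 105 distinguishable arrangements.

105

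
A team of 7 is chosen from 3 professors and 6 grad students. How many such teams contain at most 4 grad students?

Split by how many grad students are chosen (0 through 4).
Sum: C(6,0)·C(3,7) + C(6,1)·C(3,6) + C(6,2)·C(3,5) + C(6,3)·C(3,4) + C(6,4)·C(3,3) = 0 + 0 + 0 + 0 + 15 = 15.

15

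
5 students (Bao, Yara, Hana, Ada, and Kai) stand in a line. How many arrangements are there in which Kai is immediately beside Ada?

48

Glue Kai and Ada into one block (2 internal orders), leaving 4 units to arrange in a row.
So the count is 2·(4)! = 48.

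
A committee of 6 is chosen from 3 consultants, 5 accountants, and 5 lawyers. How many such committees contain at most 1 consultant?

Split by how many consultants are chosen (0 through 1).
Sum: C(3,0)·C(10,6) + C(3,1)·C(10,5) = 210 + 756 = 966.

966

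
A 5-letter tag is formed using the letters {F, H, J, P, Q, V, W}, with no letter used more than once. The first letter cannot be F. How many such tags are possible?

2160

The first letter has 7−1 = 6 choices (anything except F).
The remaining 4 letters are filled from the other 6 symbols without repetition: 6 × 5 × 4 × 3 = 360.
Total: 6 × 360 = 2160.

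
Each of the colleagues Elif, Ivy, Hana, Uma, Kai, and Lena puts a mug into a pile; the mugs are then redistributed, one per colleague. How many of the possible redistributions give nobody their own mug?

Count assignments avoiding every fixed point. For any j of the 6 colleagues fixed to their own mug, the other 6−j can be arranged in (6−j)! ways.
By inclusion–exclusion this is Σ_{j=0}^{6} (−1)^j C(6,j)·(6−j)!.
Computing: 720 − 720 + 360 − 120 + 30 − 6 + 1 = 265.

265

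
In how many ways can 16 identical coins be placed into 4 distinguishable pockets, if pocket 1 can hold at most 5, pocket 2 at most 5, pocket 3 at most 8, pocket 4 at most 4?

78

Ignoring the caps, the number of non-negative solutions to x_1+…+x_4 = 16 is C(19,3) = 969.
Subtract solutions that violate a single cap (substitute x_i' = x_i − (cap_i+1)): x_1 ≥ 6 gives C(13,3) = 286; x_2 ≥ 6 gives C(13,3) = 286; x_3 ≥ 9 gives C(10,3) = 120; x_4 ≥ 5 gives C(14,3) = 364. Together 1056.
Add back pairs where two caps are both exceeded: 35 + 4 + 56 + 4 + 56 + 10 = 165.
By inclusion–exclusion the count is 969 − 1056 + 165 = 78.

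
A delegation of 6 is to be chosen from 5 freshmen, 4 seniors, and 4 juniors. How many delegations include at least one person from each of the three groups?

1520

Unrestricted: C(13,6) = 1716 ways to pick any 6 of the 13.
Selections missing a whole group: no freshmen → C(8,6) = 28; no seniors → C(9,6) = 84; no juniors → C(9,6) = 84.
Add back selections omitting two groups (i.e. drawn from a single group): C(5,6) + C(4,6) + C(4,6) = 0.
By inclusion–exclusion: 1716 − 196 + 0 = 1520.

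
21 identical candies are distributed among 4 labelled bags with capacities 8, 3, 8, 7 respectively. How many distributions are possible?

By stars and bars, unrestricted non-negative solutions to x_1+…+x_4 = 21 number C(21+3,3) = 2024.
Subtract solutions that violate a single cap (substitute x_i' = x_i − (cap_i+1)): x_1 ≥ 9 gives C(15,3) = 455; x_2 ≥ 4 gives C(20,3) = 1140; x_3 ≥ 9 gives C(15,3) = 455; x_4 ≥ 8 gives C(16,3) = 560. Together 2610.
Add back pairs where two caps are both exceeded: 165 + 20 + 35 + 165 + 220 + 35 = 640.
Subtract triples: 0 + 1 + 0 + 1 = 2.
By inclusion–exclusion the count is 2024 − 2610 + 640 − 2 = 52.

52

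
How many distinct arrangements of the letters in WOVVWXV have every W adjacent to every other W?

Treat the 2 copies of W as a single block. The multiset to arrange is then {WW, O, V, V, V, X}, 6 items in all.
That gives (6)!/(3!) = 120 arrangements.

120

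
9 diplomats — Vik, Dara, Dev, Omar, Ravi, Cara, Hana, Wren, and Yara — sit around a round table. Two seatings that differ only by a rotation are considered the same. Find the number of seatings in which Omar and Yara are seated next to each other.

10080

Glue Omar and Yara into a block (2 internal orders). Seating 8 units around a circle gives (7)! arrangements.
So 2 × (7)! = 2 × 5040 = 10080.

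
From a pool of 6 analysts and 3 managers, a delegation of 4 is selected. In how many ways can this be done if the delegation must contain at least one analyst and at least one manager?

111

Unrestricted: C(9,4) = 126 ways to pick any 4 of the 9.
Subtract selections that omit an entire group: no analysts → C(3,4) = 0; no managers → C(6,4) = 15.
Both groups omitted at once is impossible, so 126 − 15 = 111.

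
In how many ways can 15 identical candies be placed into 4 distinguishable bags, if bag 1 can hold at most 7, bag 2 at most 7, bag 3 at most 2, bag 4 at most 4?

45

Without the upper bounds there are C(18,3) = 816 ways to split 15 among 4 bags.
Subtract solutions that violate a single cap (substitute x_i' = x_i − (cap_i+1)): x_1 ≥ 8 gives C(10,3) = 120; x_2 ≥ 8 gives C(10,3) = 120; x_3 ≥ 3 gives C(15,3) = 455; x_4 ≥ 5 gives C(13,3) = 286. Together 981.
Add back pairs where two caps are both exceeded: 0 + 35 + 10 + 35 + 10 + 120 = 210.
By inclusion–exclusion the count is 816 − 981 + 210 = 45.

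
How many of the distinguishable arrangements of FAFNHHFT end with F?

1260

With the last slot taken by F, it remains to arrange the other 7 letters (AFNHHFT).
Those 7 letters have F appearing twice and H appearing twice, giving (7)!/(2!·2!) = 1260.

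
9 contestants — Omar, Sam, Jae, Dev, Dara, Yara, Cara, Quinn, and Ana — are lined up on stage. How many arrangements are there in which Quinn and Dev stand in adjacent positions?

80640

Treat {Quinn, Dev} as a single unit. There are 8 units to order, and the pair itself can be ordered 2 ways.
That gives 2 × 8! = 2 × 40320 = 80640.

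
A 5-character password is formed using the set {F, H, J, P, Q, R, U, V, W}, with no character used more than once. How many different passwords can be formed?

15120

This is a permutation of 5 out of 9: P(9,5) = 9!/4!.
That product is 9 × 8 × 7 × 6 × 5 = 15120.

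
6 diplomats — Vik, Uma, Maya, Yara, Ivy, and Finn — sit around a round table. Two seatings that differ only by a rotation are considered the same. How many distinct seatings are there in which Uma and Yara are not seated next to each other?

72

All circular seatings of 6 people number (5)! = 120.
Those with Uma next to Yara: fuse the pair into one unit and seat 5 units around a circle — 2·(4)! = 48.
Subtracting, 120 − 48 = 72.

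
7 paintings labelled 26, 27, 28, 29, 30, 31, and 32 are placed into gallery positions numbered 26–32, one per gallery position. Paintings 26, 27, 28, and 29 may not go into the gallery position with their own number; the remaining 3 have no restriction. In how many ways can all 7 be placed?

2790

Let Aᵢ (for 26 ≤ i ≤ 29) be the placements that put painting i in its forbidden gallery position. Any j of these fix j positions, leaving (7−j)! ways to fill the rest, and there are C(4,j) ways to pick which j.
By inclusion–exclusion, the number of valid placements is Σ_{j=0}^{4} (−1)^j C(4,j)·(7−j)!.
Computing: 5040 − 2880 + 720 − 96 + 6 = 2790.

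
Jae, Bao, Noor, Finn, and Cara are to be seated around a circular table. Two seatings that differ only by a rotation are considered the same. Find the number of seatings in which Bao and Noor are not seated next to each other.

All circular seatings of 5 people number (4)! = 24.
Seatings with Bao beside Noor: treat them as a block with 2 internal orders, giving 2 × (3)! = 12.
Subtracting, 24 − 12 = 12.

12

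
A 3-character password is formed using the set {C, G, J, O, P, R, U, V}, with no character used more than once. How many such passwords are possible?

336

Choose and order 3 of the 8 symbols: the first character has 8 options, the next 7, then 6.
That product is 8 × 7 × 6 = 336.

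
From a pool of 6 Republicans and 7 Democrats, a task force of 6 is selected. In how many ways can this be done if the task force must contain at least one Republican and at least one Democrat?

Unrestricted: C(13,6) = 1716 ways to pick any 6 of the 13.
Selections missing a whole group: no Republicans → C(7,6) = 7; no Democrats → C(6,6) = 1.
Both groups omitted at once is impossible, so 1716 − 8 = 1708.

1708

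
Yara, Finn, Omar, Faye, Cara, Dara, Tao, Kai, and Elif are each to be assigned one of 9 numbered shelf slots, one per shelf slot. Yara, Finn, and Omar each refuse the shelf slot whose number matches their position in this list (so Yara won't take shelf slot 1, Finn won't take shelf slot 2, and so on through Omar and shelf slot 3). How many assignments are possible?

Let Aᵢ (for i ∈ {1, 2, 3}) be the placements that put person i in their forbidden shelf slot. Any j of these fix j positions, leaving (9−j)! ways to fill the rest, and there are C(3,j) ways to pick which j.
By inclusion–exclusion, the number of valid placements is Σ_{j=0}^{3} (−1)^j C(3,j)·(9−j)!.
Computing: 362880 − 120960 + 15120 − 720 = 256320.

256320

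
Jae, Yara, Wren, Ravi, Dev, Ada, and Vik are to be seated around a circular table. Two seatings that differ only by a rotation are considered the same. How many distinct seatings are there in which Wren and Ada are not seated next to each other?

480

Without the restriction there are (6)! = 720 seatings.
Those with Wren next to Ada: fuse the pair into one unit and seat 6 units around a circle — 2·(5)! = 240.
Subtracting, 720 − 240 = 480.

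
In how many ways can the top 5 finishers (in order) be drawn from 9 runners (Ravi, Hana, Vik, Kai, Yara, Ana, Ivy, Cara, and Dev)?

15120

This is an ordered selection of 5 from 9: P(9,5).
That gives 9 × 8 × 7 × 6 × 5 = 15120.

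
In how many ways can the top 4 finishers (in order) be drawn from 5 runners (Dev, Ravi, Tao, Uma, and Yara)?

120

This is an ordered selection of 4 from 5: P(5,4).
That gives 5 × 4 × 3 × 2 = 120.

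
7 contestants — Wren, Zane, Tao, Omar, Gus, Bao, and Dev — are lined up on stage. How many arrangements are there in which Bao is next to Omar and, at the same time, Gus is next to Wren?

Treat {Bao,Omar} as one block (2 orders) and {Gus,Wren} as another (2 orders).
That leaves 5 units to arrange: 2 × 2 × 5! = 4 × 120 = 480.

480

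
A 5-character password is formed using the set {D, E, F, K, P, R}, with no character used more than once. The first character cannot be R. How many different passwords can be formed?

The first character has 6−1 = 5 choices (anything except R).
The remaining 4 characters are filled from the other 5 symbols without repetition: 5 × 4 × 3 × 2 = 120.
Total: 5 × 120 = 600.

600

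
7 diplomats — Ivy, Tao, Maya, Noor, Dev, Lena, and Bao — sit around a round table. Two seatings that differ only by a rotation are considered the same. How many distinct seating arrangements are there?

720

Fix one person's seat to break rotational symmetry; the remaining 6 people can be arranged in (6)! = 720 ways.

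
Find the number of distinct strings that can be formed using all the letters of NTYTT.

20

The 5 letters of NTYTT have repeats: T appearing 3 times.
The number of distinct arrangements is 5!/(3!) = 120/6 = 20.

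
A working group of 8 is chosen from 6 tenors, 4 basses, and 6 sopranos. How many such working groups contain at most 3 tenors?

8955

Split by how many tenors are chosen (0 through 3).
Sum: C(6,0)·C(10,8) + C(6,1)·C(10,7) + C(6,2)·C(10,6) + C(6,3)·C(10,5) = 45 + 720 + 3150 + 5040 = 8955.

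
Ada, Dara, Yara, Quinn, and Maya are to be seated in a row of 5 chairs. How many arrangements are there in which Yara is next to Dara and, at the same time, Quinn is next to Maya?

Treat {Yara,Dara} as one block (2 orders) and {Quinn,Maya} as another (2 orders).
That leaves 3 units to arrange: 2 × 2 × 3! = 4 × 6 = 24.

24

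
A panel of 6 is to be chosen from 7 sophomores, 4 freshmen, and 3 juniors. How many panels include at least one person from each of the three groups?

Unrestricted: C(14,6) = 3003 ways to pick any 6 of the 14.
Subtract selections that omit an entire group: no sophomores → C(7,6) = 7; no freshmen → C(10,6) = 210; no juniors → C(11,6) = 462.
Add back selections omitting two groups (i.e. drawn from a single group): C(7,6) + C(4,6) + C(3,6) = 7.
By inclusion–exclusion: 3003 − 679 + 7 = 2331.

2331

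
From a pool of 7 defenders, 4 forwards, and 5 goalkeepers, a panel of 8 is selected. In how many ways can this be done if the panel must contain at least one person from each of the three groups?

12201

Unrestricted: C(16,8) = 12870 ways to pick any 8 of the 16.
Selections missing a whole group: no defenders → C(9,8) = 9; no forwards → C(12,8) = 495; no goalkeepers → C(11,8) = 165.
Add back selections omitting two groups (i.e. drawn from a single group): C(7,8) + C(4,8) + C(5,8) = 0.
By inclusion–exclusion: 12870 − 669 + 0 = 12201.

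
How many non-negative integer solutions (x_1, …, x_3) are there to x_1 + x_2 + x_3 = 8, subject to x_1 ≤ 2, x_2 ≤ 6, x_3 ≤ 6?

18

Without the upper bounds there are C(10,2) = 45 ways to split 8 among 3 variables.
Subtract solutions that violate a single cap (substitute x_i' = x_i − (cap_i+1)): x_1 ≥ 3 gives C(7,2) = 21; x_2 ≥ 7 gives C(3,2) = 3; x_3 ≥ 7 gives C(3,2) = 3. Together 27.
No two caps can be exceeded simultaneously, so the pair terms are all 0.
By inclusion–exclusion the count is 45 − 27 + 0 = 18.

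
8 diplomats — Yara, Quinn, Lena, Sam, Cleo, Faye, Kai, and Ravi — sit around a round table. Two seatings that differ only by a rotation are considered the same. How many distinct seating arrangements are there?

Seat Yara anywhere (absorbing the rotational symmetry), then permute the other 7: (7)! = 5040.

5040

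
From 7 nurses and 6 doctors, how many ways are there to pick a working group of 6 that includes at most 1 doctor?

133

Split by how many doctors are chosen (0 through 1).
Sum: C(6,0)·C(7,6) + C(6,1)·C(7,5) = 7 + 126 = 133.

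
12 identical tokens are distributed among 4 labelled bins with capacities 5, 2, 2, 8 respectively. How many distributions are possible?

Without the upper bounds there are C(15,3) = 455 ways to split 12 among 4 bins.
Subtract solutions that violate a single cap (substitute x_i' = x_i − (cap_i+1)): x_1 ≥ 6 gives C(9,3) = 84; x_2 ≥ 3 gives C(12,3) = 220; x_3 ≥ 3 gives C(12,3) = 220; x_4 ≥ 9 gives C(6,3) = 20. Together 544.
Add back pairs where two caps are both exceeded: 20 + 20 + 0 + 84 + 1 + 1 = 126.
Subtract triples: 1 + 0 + 0 + 0 = 1.
By inclusion–exclusion the count is 455 − 544 + 126 − 1 = 36.

36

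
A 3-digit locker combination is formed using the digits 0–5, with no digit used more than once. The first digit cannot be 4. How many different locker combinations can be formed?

100

The first digit has 6−1 = 5 choices (anything except 4).
The remaining 2 digits are filled from the other 5 symbols without repetition: 5 × 4 = 20.
Total: 5 × 20 = 100.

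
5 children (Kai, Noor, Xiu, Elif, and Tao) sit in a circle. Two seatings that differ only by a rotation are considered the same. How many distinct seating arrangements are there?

24

Seat Kai anywhere (absorbing the rotational symmetry), then permute the other 4: (4)! = 24.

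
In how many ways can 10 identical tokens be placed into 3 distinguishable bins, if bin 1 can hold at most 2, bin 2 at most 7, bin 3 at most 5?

By stars and bars, unrestricted non-negative solutions to x_1+…+x_3 = 10 number C(10+2,2) = 66.
Subtract solutions that violate a single cap (substitute x_i' = x_i − (cap_i+1)): x_1 ≥ 3 gives C(9,2) = 36; x_2 ≥ 8 gives C(4,2) = 6; x_3 ≥ 6 gives C(6,2) = 15. Together 57.
Add back pairs where two caps are both exceeded: 0 + 3 + 0 = 3.
By inclusion–exclusion the count is 66 − 57 + 3 = 12.

12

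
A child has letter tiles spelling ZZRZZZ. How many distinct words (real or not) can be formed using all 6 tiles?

6

ZZRZZZ has 6 letters with Z appearing 5 times.
So there are 6! / (5!) = 6 distinguishable arrangements.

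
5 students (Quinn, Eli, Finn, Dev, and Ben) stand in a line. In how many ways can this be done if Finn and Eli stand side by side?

48

Treat {Finn, Eli} as a single unit. There are 4 units to order, and the pair itself can be ordered 2 ways.
That gives 2 × 4! = 2 × 24 = 48.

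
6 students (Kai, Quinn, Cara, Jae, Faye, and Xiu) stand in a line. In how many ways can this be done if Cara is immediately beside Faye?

240

Glue Cara and Faye into one block (2 internal orders), leaving 5 units to arrange in a row.
That gives 2 × 5! = 2 × 120 = 240.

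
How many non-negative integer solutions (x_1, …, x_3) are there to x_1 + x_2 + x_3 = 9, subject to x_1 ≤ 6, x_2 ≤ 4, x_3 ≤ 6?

28

Without the upper bounds there are C(11,2) = 55 ways to split 9 among 3 variables.
Subtract solutions that violate a single cap (substitute x_i' = x_i − (cap_i+1)): x_1 ≥ 7 gives C(4,2) = 6; x_2 ≥ 5 gives C(6,2) = 15; x_3 ≥ 7 gives C(4,2) = 6. Together 27.
No two caps can be exceeded simultaneously, so the pair terms are all 0.
By inclusion–exclusion the count is 55 − 27 + 0 = 28.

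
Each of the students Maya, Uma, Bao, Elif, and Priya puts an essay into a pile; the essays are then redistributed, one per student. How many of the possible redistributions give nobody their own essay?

44

Let Aᵢ be the assignments in which student i gets their own essay. We want the size of the complement of A₁∪…∪A_5.
By inclusion–exclusion this is Σ_{j=0}^{5} (−1)^j C(5,j)·(5−j)!.
Computing: 120 − 120 + 60 − 20 + 5 − 1 = 44.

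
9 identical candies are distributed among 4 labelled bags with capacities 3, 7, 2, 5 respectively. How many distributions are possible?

67

Ignoring the caps, the number of non-negative solutions to x_1+…+x_4 = 9 is C(12,3) = 220.
Subtract solutions that violate a single cap (substitute x_i' = x_i − (cap_i+1)): x_1 ≥ 4 gives C(8,3) = 56; x_2 ≥ 8 gives C(4,3) = 4; x_3 ≥ 3 gives C(9,3) = 84; x_4 ≥ 6 gives C(6,3) = 20. Together 164.
Add back pairs where two caps are both exceeded: 0 + 10 + 0 + 0 + 0 + 1 = 11.
By inclusion–exclusion the count is 220 − 164 + 11 = 67.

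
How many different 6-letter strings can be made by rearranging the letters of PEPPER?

The 6 letters of PEPPER have repeats: E appearing twice and P appearing 3 times.
The number of distinct arrangements is 6!/(3!·2!) = 720/12 = 60.

60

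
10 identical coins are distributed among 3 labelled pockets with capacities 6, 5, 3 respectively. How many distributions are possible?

14

Ignoring the caps, the number of non-negative solutions to x_1+…+x_3 = 10 is C(12,2) = 66.
Subtract solutions that violate a single cap (substitute x_i' = x_i − (cap_i+1)): x_1 ≥ 7 gives C(5,2) = 10; x_2 ≥ 6 gives C(6,2) = 15; x_3 ≥ 4 gives C(8,2) = 28. Together 53.
Add back pairs where two caps are both exceeded: 0 + 0 + 1 = 1.
By inclusion–exclusion the count is 66 − 53 + 1 = 14.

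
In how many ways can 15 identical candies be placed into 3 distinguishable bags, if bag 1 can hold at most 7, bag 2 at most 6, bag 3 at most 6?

15

By stars and bars, unrestricted non-negative solutions to x_1+…+x_3 = 15 number C(15+2,2) = 136.
Subtract solutions that violate a single cap (substitute x_i' = x_i − (cap_i+1)): x_1 ≥ 8 gives C(9,2) = 36; x_2 ≥ 7 gives C(10,2) = 45; x_3 ≥ 7 gives C(10,2) = 45. Together 126.
Add back pairs where two caps are both exceeded: 1 + 1 + 3 = 5.
By inclusion–exclusion the count is 136 − 126 + 5 = 15.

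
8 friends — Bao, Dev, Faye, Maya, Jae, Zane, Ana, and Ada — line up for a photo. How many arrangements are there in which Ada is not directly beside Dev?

30240

There are 8! = 40320 arrangements in all. If Ada and Dev are adjacent, merging them into one block gives 2·(7)! = 10080 arrangements.
Complementary counting: 40320 − 10080 = 30240.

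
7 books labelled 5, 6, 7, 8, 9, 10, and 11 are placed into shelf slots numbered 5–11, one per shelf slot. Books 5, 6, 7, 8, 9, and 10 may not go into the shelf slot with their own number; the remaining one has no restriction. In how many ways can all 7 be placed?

Let Aᵢ (for 5 ≤ i ≤ 10) be the placements that put book i in its forbidden shelf slot. Any j of these fix j positions, leaving (7−j)! ways to fill the rest, and there are C(6,j) ways to pick which j.
By inclusion–exclusion, the number of valid placements is Σ_{j=0}^{6} (−1)^j C(6,j)·(7−j)!.
Computing: 5040 − 4320 + 1800 − 480 + 90 − 12 + 1 = 2119.

2119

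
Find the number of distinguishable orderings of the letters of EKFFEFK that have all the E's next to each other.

60

Treat the 2 copies of E as a single block. The multiset to arrange is then {EE, F, F, F, K, K}, 6 items in all.
That gives (6)!/(3!·2!) = 60 arrangements.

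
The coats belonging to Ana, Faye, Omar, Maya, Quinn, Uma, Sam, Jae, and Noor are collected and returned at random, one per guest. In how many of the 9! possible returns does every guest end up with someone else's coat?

133496

This is the derangement count D_9: permutations of 9 items with no fixed point.
By inclusion–exclusion this is Σ_{j=0}^{9} (−1)^j C(9,j)·(9−j)!.
Computing: 362880 − 362880 + 181440 − 60480 + 15120 − 3024 + 504 − 72 + 9 − 1 = 133496.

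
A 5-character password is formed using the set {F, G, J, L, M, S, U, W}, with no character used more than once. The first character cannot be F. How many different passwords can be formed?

5880

The first character has 8−1 = 7 choices (anything except F).
The remaining 4 characters are filled from the other 7 symbols without repetition: 7 × 6 × 5 × 4 = 840.
Total: 7 × 840 = 5880.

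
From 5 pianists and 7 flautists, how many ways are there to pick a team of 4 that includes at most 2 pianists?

Split by how many pianists are chosen (0 through 2).
Sum: C(5,0)·C(7,4) + C(5,1)·C(7,3) + C(5,2)·C(7,2) = 35 + 175 + 210 = 420.

420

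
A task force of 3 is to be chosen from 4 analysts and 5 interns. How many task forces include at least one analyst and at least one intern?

Total 3-person selections from all 9: C(9,3) = 84.
Selections missing a whole group: no analysts → C(5,3) = 10; no interns → C(4,3) = 4.
Both groups omitted at once is impossible, so 84 − 14 = 70.

70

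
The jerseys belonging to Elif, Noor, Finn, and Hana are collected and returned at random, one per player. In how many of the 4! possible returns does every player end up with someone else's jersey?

9

Let Aᵢ be the assignments in which player i gets their old jersey. We want the size of the complement of A₁∪…∪A_4.
By inclusion–exclusion this is Σ_{j=0}^{4} (−1)^j C(4,j)·(4−j)!.
Computing: 24 − 24 + 12 − 4 + 1 = 9.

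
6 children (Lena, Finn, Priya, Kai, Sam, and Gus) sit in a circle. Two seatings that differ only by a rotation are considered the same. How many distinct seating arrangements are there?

120

Around a circle, 6 distinct people have 6!/6 = (5)! = 120 rotationally distinct seatings.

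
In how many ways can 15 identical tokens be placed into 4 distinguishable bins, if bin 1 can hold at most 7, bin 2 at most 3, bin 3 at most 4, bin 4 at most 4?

Without the upper bounds there are C(18,3) = 816 ways to split 15 among 4 bins.
Subtract solutions that violate a single cap (substitute x_i' = x_i − (cap_i+1)): x_1 ≥ 8 gives C(10,3) = 120; x_2 ≥ 4 gives C(14,3) = 364; x_3 ≥ 5 gives C(13,3) = 286; x_4 ≥ 5 gives C(13,3) = 286. Together 1056.
Add back pairs where two caps are both exceeded: 20 + 10 + 10 + 84 + 84 + 56 = 264.
Subtract triples: 0 + 0 + 0 + 4 = 4.
By inclusion–exclusion the count is 816 − 1056 + 264 − 4 = 20.

20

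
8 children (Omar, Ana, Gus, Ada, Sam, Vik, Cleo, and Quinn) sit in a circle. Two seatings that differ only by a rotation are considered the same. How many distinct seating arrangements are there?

Around a circle, 8 distinct people have 8!/8 = (7)! = 5040 rotationally distinct seatings.

5040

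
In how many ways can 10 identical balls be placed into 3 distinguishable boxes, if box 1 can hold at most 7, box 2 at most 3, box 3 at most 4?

14

Ignoring the caps, the number of non-negative solutions to x_1+…+x_3 = 10 is C(12,2) = 66.
Subtract solutions that violate a single cap (substitute x_i' = x_i − (cap_i+1)): x_1 ≥ 8 gives C(4,2) = 6; x_2 ≥ 4 gives C(8,2) = 28; x_3 ≥ 5 gives C(7,2) = 21. Together 55.
Add back pairs where two caps are both exceeded: 0 + 0 + 3 = 3.
By inclusion–exclusion the count is 66 − 55 + 3 = 14.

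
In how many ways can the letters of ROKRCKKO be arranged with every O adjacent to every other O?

420

Treat the 2 copies of O as a single block. The multiset to arrange is then {OO, C, K, K, K, R, R}, 7 items in all.
That gives (7)!/(3!·2!) = 420 arrangements.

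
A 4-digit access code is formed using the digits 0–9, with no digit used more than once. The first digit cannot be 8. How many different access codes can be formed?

The first digit has 10−1 = 9 choices (anything except 8).
The remaining 3 digits are filled from the other 9 symbols without repetition: 9 × 8 × 7 = 504.
Total: 9 × 504 = 4536.

4536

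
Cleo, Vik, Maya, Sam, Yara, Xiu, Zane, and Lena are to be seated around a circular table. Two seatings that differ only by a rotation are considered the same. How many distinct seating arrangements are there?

5040

Around a circle, 8 distinct people have 8!/8 = (7)! = 5040 rotationally distinct seatings.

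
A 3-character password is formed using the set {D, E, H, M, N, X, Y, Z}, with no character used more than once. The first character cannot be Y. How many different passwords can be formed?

294

The first character has 8−1 = 7 choices (anything except Y).
The remaining 2 characters are filled from the other 7 symbols without repetition: 7 × 6 = 42.
Total: 7 × 42 = 294.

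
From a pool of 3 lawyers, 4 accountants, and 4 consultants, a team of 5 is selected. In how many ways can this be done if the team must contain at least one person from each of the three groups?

364

Total 5-person selections from all 11: C(11,5) = 462.
Selections missing a whole group: no lawyers → C(8,5) = 56; no accountants → C(7,5) = 21; no consultants → C(7,5) = 21.
Add back selections omitting two groups (i.e. drawn from a single group): C(3,5) + C(4,5) + C(4,5) = 0.
By inclusion–exclusion: 462 − 98 + 0 = 364.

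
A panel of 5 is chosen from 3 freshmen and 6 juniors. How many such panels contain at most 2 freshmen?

111

Split by how many freshmen are chosen (0 through 2).
Sum: C(3,0)·C(6,5) + C(3,1)·C(6,4) + C(3,2)·C(6,3) = 6 + 45 + 60 = 111.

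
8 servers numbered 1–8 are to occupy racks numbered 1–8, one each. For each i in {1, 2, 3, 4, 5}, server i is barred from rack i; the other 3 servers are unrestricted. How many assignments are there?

Let Aᵢ (for 1 ≤ i ≤ 5) be the placements that put server i in its forbidden rack. Any j of these fix j positions, leaving (8−j)! ways to fill the rest, and there are C(5,j) ways to pick which j.
By inclusion–exclusion, the number of valid placements is Σ_{j=0}^{5} (−1)^j C(5,j)·(8−j)!.
Computing: 40320 − 25200 + 7200 − 1200 + 120 − 6 = 21234.

21234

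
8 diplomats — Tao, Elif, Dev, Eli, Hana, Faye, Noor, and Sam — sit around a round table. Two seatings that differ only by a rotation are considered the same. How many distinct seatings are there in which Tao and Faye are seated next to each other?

Glue Tao and Faye into a block (2 internal orders). Seating 7 units around a circle gives (6)! arrangements.
So 2 × (6)! = 2 × 720 = 1440.

1440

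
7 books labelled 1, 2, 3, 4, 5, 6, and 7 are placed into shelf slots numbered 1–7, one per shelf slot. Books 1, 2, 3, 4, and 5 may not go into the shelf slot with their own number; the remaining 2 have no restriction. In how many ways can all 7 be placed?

2428

Let Aᵢ (for 1 ≤ i ≤ 5) be the placements that put book i in its forbidden shelf slot. Any j of these fix j positions, leaving (7−j)! ways to fill the rest, and there are C(5,j) ways to pick which j.
By inclusion–exclusion, the number of valid placements is Σ_{j=0}^{5} (−1)^j C(5,j)·(7−j)!.
Computing: 5040 − 3600 + 1200 − 240 + 30 − 2 = 2428.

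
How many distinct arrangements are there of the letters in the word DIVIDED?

The 7 letters of DIVIDED have repeats: D appearing 3 times and I appearing twice.
So there are 7! / (3!·2!) = 420 distinguishable arrangements.

420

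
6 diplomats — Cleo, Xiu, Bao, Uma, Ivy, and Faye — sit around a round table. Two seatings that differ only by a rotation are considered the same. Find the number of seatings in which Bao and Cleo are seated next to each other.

Treat {Bao, Cleo} as one unit (2 internal orders) and seat the resulting 5 units around the table: (4)! circular arrangements.
So 2 × (4)! = 2 × 24 = 48.

48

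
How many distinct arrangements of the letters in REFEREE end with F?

15

With the last slot taken by F, it remains to arrange the other 6 letters (REEREE).
Those 6 letters have E appearing 4 times and R appearing twice, giving (6)!/(4!·2!) = 15.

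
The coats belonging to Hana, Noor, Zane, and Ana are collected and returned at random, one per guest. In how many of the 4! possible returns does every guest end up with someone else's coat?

9

Count assignments avoiding every fixed point. For any j of the 4 guests fixed to their own coat, the other 4−j can be arranged in (4−j)! ways.
By inclusion–exclusion this is Σ_{j=0}^{4} (−1)^j C(4,j)·(4−j)!.
Computing: 24 − 24 + 12 − 4 + 1 = 9.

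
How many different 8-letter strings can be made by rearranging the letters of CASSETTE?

CASSETTE has 8 letters with E appearing twice, S appearing twice, and T appearing twice.
The number of distinct arrangements is 8!/(2!·2!·2!) = 40320/8 = 5040.

5040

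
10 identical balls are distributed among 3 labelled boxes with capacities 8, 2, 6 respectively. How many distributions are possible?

18

Ignoring the caps, the number of non-negative solutions to x_1+…+x_3 = 10 is C(12,2) = 66.
Subtract solutions that violate a single cap (substitute x_i' = x_i − (cap_i+1)): x_1 ≥ 9 gives C(3,2) = 3; x_2 ≥ 3 gives C(9,2) = 36; x_3 ≥ 7 gives C(5,2) = 10. Together 49.
Add back pairs where two caps are both exceeded: 0 + 0 + 1 = 1.
By inclusion–exclusion the count is 66 − 49 + 1 = 18.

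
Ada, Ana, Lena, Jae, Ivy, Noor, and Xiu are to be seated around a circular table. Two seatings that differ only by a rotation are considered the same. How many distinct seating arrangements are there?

720

Seat Ada anywhere (absorbing the rotational symmetry), then permute the other 6: (6)! = 720.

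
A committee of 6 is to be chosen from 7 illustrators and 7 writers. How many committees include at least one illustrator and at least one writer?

Total 6-person selections from all 14: C(14,6) = 3003.
Subtract selections that omit an entire group: no illustrators → C(7,6) = 7; no writers → C(7,6) = 7.
Both groups omitted at once is impossible, so 3003 − 14 = 2989.

2989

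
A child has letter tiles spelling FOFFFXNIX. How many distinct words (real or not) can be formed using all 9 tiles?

FOFFFXNIX has 9 letters with F appearing 4 times and X appearing twice.
The number of distinct arrangements is 9!/(4!·2!) = 362880/48 = 7560.

7560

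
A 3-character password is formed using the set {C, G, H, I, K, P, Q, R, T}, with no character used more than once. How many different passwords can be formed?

Choose and order 3 of the 9 symbols: the first character has 9 options, the next 8, then 7.
9 × 8 × 7 = 504.

504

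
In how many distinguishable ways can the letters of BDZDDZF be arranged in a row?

Letter multiplicities in BDZDDZF: B×1, D×3, F×1, Z×2.
The number of distinct arrangements is 7!/(3!·2!) = 5040/12 = 420.

420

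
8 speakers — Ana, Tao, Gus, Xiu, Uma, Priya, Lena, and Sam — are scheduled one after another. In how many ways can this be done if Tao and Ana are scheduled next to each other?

Place the 6 others and the Tao-Ana pair as 7 objects in a line; the pair has 2 internal arrangements.
So the count is 2·(7)! = 10080.

10080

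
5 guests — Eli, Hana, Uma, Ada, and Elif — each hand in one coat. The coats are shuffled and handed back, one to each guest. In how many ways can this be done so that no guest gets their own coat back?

44

This is the derangement count D_5: permutations of 5 items with no fixed point.
By inclusion–exclusion this is Σ_{j=0}^{5} (−1)^j C(5,j)·(5−j)!.
Computing: 120 − 120 + 60 − 20 + 5 − 1 = 44.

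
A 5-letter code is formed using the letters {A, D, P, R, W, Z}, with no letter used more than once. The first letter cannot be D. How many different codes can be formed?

The first letter has 6−1 = 5 choices (anything except D).
The remaining 4 letters are filled from the other 5 symbols without repetition: 5 × 4 × 3 × 2 = 120.
Total: 5 × 120 = 600.

600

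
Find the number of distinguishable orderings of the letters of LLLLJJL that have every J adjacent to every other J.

6

Treat the 2 copies of J as a single block. The multiset to arrange is then {JJ, L, L, L, L, L}, 6 items in all.
That gives (6)!/(5!) = 6 arrangements.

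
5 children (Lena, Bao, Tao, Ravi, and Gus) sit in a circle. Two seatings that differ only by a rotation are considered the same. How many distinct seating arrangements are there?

Seat Lena anywhere (absorbing the rotational symmetry), then permute the other 4: (4)! = 24.

24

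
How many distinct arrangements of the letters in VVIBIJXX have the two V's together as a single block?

Treat the 2 copies of V as a single block. The multiset to arrange is then {VV, B, I, I, J, X, X}, 7 items in all.
That gives (7)!/(2!·2!) = 1260 arrangements.

1260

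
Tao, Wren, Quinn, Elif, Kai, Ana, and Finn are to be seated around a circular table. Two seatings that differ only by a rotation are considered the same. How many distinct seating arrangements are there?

720

Around a circle, 7 distinct people have 7!/7 = (6)! = 720 rotationally distinct seatings.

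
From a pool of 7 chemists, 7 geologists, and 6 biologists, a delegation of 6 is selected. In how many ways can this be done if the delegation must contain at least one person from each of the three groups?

Unrestricted: C(20,6) = 38760 ways to pick any 6 of the 20.
Selections missing a whole group: no chemists → C(13,6) = 1716; no geologists → C(13,6) = 1716; no biologists → C(14,6) = 3003.
Add back selections omitting two groups (i.e. drawn from a single group): C(7,6) + C(7,6) + C(6,6) = 15.
By inclusion–exclusion: 38760 − 6435 + 15 = 32340.

32340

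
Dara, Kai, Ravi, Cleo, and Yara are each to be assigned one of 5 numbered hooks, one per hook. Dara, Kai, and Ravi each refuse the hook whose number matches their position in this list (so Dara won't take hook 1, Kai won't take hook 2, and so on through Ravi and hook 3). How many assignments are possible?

Let Aᵢ (for i ∈ {1, 2, 3}) be the placements that put person i in their forbidden hook. Any j of these fix j positions, leaving (5−j)! ways to fill the rest, and there are C(3,j) ways to pick which j.
By inclusion–exclusion, the number of valid placements is Σ_{j=0}^{3} (−1)^j C(3,j)·(5−j)!.
Computing: 120 − 72 + 18 − 2 = 64.

64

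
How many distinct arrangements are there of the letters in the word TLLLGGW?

420

TLLLGGW has 7 letters with G appearing twice and L appearing 3 times.
Dividing 7! = 5040 by 3!·2! = 12 for the repeated letters gives 420.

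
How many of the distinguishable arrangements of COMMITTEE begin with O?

With the first slot taken by O, it remains to arrange the other 8 letters (CMMITTEE).
Those 8 letters have E appearing twice, M appearing twice, and T appearing twice, giving (8)!/(2!·2!·2!) = 5040.

5040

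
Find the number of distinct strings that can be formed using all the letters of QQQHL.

20

QQQHL has 5 letters with Q appearing 3 times.
Dividing 5! = 120 by 3! = 6 for the repeated letters gives 20.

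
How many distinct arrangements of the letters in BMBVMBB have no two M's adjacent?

75

Total arrangements of BMBVMBB: 7!/(4!·2!) = 105.
If the two M's are adjacent, glue them into one block, leaving 6 items to arrange: (6)!/(4!) = 30 ways.
Subtracting, 105 − 30 = 75 arrangements keep the M's apart.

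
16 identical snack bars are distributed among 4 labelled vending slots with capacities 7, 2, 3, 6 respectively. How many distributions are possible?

Without the upper bounds there are C(19,3) = 969 ways to split 16 among 4 vending slots.
Subtract solutions that violate a single cap (substitute x_i' = x_i − (cap_i+1)): x_1 ≥ 8 gives C(11,3) = 165; x_2 ≥ 3 gives C(16,3) = 560; x_3 ≥ 4 gives C(15,3) = 455; x_4 ≥ 7 gives C(12,3) = 220. Together 1400.
Add back pairs where two caps are both exceeded: 56 + 35 + 4 + 220 + 84 + 56 = 455.
Subtract triples: 4 + 0 + 0 + 10 = 14.
By inclusion–exclusion the count is 969 − 1400 + 455 − 14 = 10.

10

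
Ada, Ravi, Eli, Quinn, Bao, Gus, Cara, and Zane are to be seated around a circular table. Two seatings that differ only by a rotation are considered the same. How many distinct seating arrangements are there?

Seat Ada anywhere (absorbing the rotational symmetry), then permute the other 7: (7)! = 5040.

5040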